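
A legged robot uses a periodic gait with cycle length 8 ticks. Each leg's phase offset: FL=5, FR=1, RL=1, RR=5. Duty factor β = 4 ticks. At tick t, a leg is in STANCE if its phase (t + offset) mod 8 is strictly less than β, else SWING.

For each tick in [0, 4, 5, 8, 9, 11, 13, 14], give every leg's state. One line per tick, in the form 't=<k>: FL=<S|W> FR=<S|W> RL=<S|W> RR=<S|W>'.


t=0: phase=(5,1,1,5) vs β=4 → FL=W FR=S RL=S RR=W
t=4: phase=(1,5,5,1) vs β=4 → FL=S FR=W RL=W RR=S
t=5: phase=(2,6,6,2) vs β=4 → FL=S FR=W RL=W RR=S
t=8: phase=(5,1,1,5) vs β=4 → FL=W FR=S RL=S RR=W
t=9: phase=(6,2,2,6) vs β=4 → FL=W FR=S RL=S RR=W
t=11: phase=(0,4,4,0) vs β=4 → FL=S FR=W RL=W RR=S
t=13: phase=(2,6,6,2) vs β=4 → FL=S FR=W RL=W RR=S
t=14: phase=(3,7,7,3) vs β=4 → FL=S FR=W RL=W RR=S

t=0: FL=W FR=S RL=S RR=W
t=4: FL=S FR=W RL=W RR=S
t=5: FL=S FR=W RL=W RR=S
t=8: FL=W FR=S RL=S RR=W
t=9: FL=W FR=S RL=S RR=W
t=11: FL=S FR=W RL=W RR=S
t=13: FL=S FR=W RL=W RR=S
t=14: FL=S FR=W RL=W RR=S


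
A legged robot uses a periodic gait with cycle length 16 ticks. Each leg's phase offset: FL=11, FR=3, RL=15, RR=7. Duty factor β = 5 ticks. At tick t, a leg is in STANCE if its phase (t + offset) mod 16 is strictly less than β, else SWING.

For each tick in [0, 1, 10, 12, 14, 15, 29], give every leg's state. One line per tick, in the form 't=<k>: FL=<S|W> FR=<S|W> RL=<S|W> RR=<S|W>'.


t=0: FL=W FR=S RL=W RR=W
t=1: FL=W FR=S RL=S RR=W
t=10: FL=W FR=W RL=W RR=S
t=12: FL=W FR=W RL=W RR=S
t=14: FL=W FR=S RL=W RR=W
t=15: FL=W FR=S RL=W RR=W
t=29: FL=W FR=S RL=W RR=S

t=0: phase=(11,3,15,7) vs β=5 → FL=W FR=S RL=W RR=W
t=1: phase=(12,4,0,8) vs β=5 → FL=W FR=S RL=S RR=W
t=10: phase=(5,13,9,1) vs β=5 → FL=W FR=W RL=W RR=S
t=12: phase=(7,15,11,3) vs β=5 → FL=W FR=W RL=W RR=S
t=14: phase=(9,1,13,5) vs β=5 → FL=W FR=S RL=W RR=W
t=15: phase=(10,2,14,6) vs β=5 → FL=W FR=S RL=W RR=W
t=29: phase=(8,0,12,4) vs β=5 → FL=W FR=S RL=W RR=S


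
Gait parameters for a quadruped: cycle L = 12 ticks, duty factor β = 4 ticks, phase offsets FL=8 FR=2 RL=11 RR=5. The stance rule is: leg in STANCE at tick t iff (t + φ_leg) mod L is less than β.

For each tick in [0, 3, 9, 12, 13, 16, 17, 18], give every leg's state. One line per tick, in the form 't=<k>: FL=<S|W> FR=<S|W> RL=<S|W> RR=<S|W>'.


t=0: phase=(8,2,11,5) vs β=4 → FL=W FR=S RL=W RR=W
t=3: phase=(11,5,2,8) vs β=4 → FL=W FR=W RL=S RR=W
t=9: phase=(5,11,8,2) vs β=4 → FL=W FR=W RL=W RR=S
t=12: phase=(8,2,11,5) vs β=4 → FL=W FR=S RL=W RR=W
t=13: phase=(9,3,0,6) vs β=4 → FL=W FR=S RL=S RR=W
t=16: phase=(0,6,3,9) vs β=4 → FL=S FR=W RL=S RR=W
t=17: phase=(1,7,4,10) vs β=4 → FL=S FR=W RL=W RR=W
t=18: phase=(2,8,5,11) vs β=4 → FL=S FR=W RL=W RR=W

t=0: FL=W FR=S RL=W RR=W
t=3: FL=W FR=W RL=S RR=W
t=9: FL=W FR=W RL=W RR=S
t=12: FL=W FR=S RL=W RR=W
t=13: FL=W FR=S RL=S RR=W
t=16: FL=S FR=W RL=S RR=W
t=17: FL=S FR=W RL=W RR=W
t=18: FL=S FR=W RL=W RR=W


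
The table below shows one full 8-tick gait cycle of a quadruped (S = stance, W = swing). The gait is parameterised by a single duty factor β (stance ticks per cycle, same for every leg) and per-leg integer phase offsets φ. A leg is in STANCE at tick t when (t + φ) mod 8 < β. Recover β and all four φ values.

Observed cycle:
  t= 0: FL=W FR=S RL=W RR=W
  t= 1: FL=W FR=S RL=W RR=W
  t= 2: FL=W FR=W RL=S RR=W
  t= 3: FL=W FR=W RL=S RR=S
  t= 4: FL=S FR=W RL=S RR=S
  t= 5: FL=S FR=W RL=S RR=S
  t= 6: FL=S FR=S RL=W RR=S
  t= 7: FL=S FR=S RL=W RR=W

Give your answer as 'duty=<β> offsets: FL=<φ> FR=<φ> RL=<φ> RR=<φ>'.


duty β = stance ticks per leg = 4
FL: stance ticks = 4; W→S at t=4 → φ=4
FR: stance ticks = 4; W→S at t=6 → φ=2
RL: stance ticks = 4; W→S at t=2 → φ=6
RR: stance ticks = 4; W→S at t=3 → φ=5

duty=4 offsets: FL=4 FR=2 RL=6 RR=5


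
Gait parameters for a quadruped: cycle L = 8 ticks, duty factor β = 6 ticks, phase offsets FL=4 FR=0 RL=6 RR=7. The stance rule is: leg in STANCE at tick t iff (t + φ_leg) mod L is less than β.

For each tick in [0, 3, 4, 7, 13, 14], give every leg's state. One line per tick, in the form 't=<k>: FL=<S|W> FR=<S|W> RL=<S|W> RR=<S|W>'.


t=0: FL=S FR=S RL=W RR=W
t=3: FL=W FR=S RL=S RR=S
t=4: FL=S FR=S RL=S RR=S
t=7: FL=S FR=W RL=S RR=W
t=13: FL=S FR=S RL=S RR=S
t=14: FL=S FR=W RL=S RR=S

t=0: phase=(4,0,6,7) vs β=6 → FL=S FR=S RL=W RR=W
t=3: phase=(7,3,1,2) vs β=6 → FL=W FR=S RL=S RR=S
t=4: phase=(0,4,2,3) vs β=6 → FL=S FR=S RL=S RR=S
t=7: phase=(3,7,5,6) vs β=6 → FL=S FR=W RL=S RR=W
t=13: phase=(1,5,3,4) vs β=6 → FL=S FR=S RL=S RR=S
t=14: phase=(2,6,4,5) vs β=6 → FL=S FR=W RL=S RR=S


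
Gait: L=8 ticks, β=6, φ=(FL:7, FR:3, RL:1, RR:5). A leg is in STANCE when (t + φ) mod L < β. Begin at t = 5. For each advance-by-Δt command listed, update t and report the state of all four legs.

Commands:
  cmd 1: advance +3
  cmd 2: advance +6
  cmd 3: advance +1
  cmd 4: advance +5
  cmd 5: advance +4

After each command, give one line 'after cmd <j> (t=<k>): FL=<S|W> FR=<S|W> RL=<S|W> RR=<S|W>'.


start t=5: FL=S FR=S RL=W RR=S
cmd 1: advance +3 → t=8, phase=(7,3,1,5) → FL=W FR=S RL=S RR=S
cmd 2: advance +6 → t=14, phase=(5,1,7,3) → FL=S FR=S RL=W RR=S
cmd 3: advance +1 → t=15, phase=(6,2,0,4) → FL=W FR=S RL=S RR=S
cmd 4: advance +5 → t=20, phase=(3,7,5,1) → FL=S FR=W RL=S RR=S
cmd 5: advance +4 → t=24, phase=(7,3,1,5) → FL=W FR=S RL=S RR=S

after cmd 1 (t=8): FL=W FR=S RL=S RR=S
after cmd 2 (t=14): FL=S FR=S RL=W RR=S
after cmd 3 (t=15): FL=W FR=S RL=S RR=S
after cmd 4 (t=20): FL=S FR=W RL=S RR=S
after cmd 5 (t=24): FL=W FR=S RL=S RR=S


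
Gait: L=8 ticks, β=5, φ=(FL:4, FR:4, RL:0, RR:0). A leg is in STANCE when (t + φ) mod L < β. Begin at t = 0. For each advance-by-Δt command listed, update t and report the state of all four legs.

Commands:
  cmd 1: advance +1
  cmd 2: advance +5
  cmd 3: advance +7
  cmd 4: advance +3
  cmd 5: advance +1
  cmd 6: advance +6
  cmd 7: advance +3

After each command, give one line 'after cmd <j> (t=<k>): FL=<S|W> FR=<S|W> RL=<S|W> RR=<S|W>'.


start t=0: FL=S FR=S RL=S RR=S
cmd 1: advance +1 → t=1, phase=(5,5,1,1) → FL=W FR=W RL=S RR=S
cmd 2: advance +5 → t=6, phase=(2,2,6,6) → FL=S FR=S RL=W RR=W
cmd 3: advance +7 → t=13, phase=(1,1,5,5) → FL=S FR=S RL=W RR=W
cmd 4: advance +3 → t=16, phase=(4,4,0,0) → FL=S FR=S RL=S RR=S
cmd 5: advance +1 → t=17, phase=(5,5,1,1) → FL=W FR=W RL=S RR=S
cmd 6: advance +6 → t=23, phase=(3,3,7,7) → FL=S FR=S RL=W RR=W
cmd 7: advance +3 → t=26, phase=(6,6,2,2) → FL=W FR=W RL=S RR=S

after cmd 1 (t=1): FL=W FR=W RL=S RR=S
after cmd 2 (t=6): FL=S FR=S RL=W RR=W
after cmd 3 (t=13): FL=S FR=S RL=W RR=W
after cmd 4 (t=16): FL=S FR=S RL=S RR=S
after cmd 5 (t=17): FL=W FR=W RL=S RR=S
after cmd 6 (t=23): FL=S FR=S RL=W RR=W
after cmd 7 (t=26): FL=W FR=W RL=S RR=S


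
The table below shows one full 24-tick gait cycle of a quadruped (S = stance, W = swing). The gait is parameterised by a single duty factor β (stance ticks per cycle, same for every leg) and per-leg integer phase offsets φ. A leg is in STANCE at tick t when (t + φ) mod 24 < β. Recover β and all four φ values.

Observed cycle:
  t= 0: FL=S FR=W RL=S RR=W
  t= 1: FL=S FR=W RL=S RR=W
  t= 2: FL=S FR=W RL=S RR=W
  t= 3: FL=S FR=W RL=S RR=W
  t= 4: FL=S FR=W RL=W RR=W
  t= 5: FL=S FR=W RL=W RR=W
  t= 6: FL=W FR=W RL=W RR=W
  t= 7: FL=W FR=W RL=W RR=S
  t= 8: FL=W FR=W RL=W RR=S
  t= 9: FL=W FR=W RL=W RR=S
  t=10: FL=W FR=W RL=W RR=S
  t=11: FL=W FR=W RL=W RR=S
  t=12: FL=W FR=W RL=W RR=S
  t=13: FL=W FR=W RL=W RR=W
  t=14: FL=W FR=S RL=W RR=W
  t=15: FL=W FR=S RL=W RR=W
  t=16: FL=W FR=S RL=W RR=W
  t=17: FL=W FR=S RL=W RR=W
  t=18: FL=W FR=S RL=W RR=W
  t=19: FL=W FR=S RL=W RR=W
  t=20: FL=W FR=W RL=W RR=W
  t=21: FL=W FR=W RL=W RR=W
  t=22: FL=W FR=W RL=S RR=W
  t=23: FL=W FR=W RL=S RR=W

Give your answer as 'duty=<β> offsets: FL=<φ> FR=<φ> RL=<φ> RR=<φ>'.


duty β = stance ticks per leg = 6
FL: stance ticks = 6; W→S at t=0 → φ=0
FR: stance ticks = 6; W→S at t=14 → φ=10
RL: stance ticks = 6; W→S at t=22 → φ=2
RR: stance ticks = 6; W→S at t=7 → φ=17

duty=6 offsets: FL=0 FR=10 RL=2 RR=17


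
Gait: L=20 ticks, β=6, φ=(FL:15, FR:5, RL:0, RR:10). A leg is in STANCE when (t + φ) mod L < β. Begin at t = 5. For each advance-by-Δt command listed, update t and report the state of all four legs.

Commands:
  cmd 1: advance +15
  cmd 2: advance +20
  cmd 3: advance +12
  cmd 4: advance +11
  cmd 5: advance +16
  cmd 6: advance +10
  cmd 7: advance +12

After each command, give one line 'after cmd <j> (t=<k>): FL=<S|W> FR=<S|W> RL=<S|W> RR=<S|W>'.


start t=5: FL=S FR=W RL=S RR=W
cmd 1: advance +15 → t=20, phase=(15,5,0,10) → FL=W FR=S RL=S RR=W
cmd 2: advance +20 → t=40, phase=(15,5,0,10) → FL=W FR=S RL=S RR=W
cmd 3: advance +12 → t=52, phase=(7,17,12,2) → FL=W FR=W RL=W RR=S
cmd 4: advance +11 → t=63, phase=(18,8,3,13) → FL=W FR=W RL=S RR=W
cmd 5: advance +16 → t=79, phase=(14,4,19,9) → FL=W FR=S RL=W RR=W
cmd 6: advance +10 → t=89, phase=(4,14,9,19) → FL=S FR=W RL=W RR=W
cmd 7: advance +12 → t=101, phase=(16,6,1,11) → FL=W FR=W RL=S RR=W

after cmd 1 (t=20): FL=W FR=S RL=S RR=W
after cmd 2 (t=40): FL=W FR=S RL=S RR=W
after cmd 3 (t=52): FL=W FR=W RL=W RR=S
after cmd 4 (t=63): FL=W FR=W RL=S RR=W
after cmd 5 (t=79): FL=W FR=S RL=W RR=W
after cmd 6 (t=89): FL=S FR=W RL=W RR=W
after cmd 7 (t=101): FL=W FR=W RL=S RR=W


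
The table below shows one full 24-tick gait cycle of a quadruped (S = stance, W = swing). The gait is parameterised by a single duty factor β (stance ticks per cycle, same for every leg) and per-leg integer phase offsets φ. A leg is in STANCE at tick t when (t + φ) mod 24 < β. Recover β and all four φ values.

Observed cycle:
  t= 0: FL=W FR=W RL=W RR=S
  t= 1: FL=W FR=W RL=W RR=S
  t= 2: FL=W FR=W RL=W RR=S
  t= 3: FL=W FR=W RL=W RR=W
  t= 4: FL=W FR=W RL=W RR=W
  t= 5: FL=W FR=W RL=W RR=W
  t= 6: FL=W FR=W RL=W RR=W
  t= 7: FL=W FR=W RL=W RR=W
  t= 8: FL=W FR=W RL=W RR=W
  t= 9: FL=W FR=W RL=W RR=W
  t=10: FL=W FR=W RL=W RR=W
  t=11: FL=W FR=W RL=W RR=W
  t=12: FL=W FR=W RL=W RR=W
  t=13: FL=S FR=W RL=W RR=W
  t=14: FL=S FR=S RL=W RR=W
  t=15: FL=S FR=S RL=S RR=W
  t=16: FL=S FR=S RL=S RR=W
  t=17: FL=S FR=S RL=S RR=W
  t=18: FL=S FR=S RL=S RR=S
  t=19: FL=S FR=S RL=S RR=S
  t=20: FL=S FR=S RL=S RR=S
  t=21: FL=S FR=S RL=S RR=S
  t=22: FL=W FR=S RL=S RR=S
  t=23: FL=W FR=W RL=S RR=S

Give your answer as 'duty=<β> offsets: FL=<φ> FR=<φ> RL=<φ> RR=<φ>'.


duty=9 offsets: FL=11 FR=10 RL=9 RR=6

duty β = stance ticks per leg = 9
FL: stance ticks = 9; W→S at t=13 → φ=11
FR: stance ticks = 9; W→S at t=14 → φ=10
RL: stance ticks = 9; W→S at t=15 → φ=9
RR: stance ticks = 9; W→S at t=18 → φ=6


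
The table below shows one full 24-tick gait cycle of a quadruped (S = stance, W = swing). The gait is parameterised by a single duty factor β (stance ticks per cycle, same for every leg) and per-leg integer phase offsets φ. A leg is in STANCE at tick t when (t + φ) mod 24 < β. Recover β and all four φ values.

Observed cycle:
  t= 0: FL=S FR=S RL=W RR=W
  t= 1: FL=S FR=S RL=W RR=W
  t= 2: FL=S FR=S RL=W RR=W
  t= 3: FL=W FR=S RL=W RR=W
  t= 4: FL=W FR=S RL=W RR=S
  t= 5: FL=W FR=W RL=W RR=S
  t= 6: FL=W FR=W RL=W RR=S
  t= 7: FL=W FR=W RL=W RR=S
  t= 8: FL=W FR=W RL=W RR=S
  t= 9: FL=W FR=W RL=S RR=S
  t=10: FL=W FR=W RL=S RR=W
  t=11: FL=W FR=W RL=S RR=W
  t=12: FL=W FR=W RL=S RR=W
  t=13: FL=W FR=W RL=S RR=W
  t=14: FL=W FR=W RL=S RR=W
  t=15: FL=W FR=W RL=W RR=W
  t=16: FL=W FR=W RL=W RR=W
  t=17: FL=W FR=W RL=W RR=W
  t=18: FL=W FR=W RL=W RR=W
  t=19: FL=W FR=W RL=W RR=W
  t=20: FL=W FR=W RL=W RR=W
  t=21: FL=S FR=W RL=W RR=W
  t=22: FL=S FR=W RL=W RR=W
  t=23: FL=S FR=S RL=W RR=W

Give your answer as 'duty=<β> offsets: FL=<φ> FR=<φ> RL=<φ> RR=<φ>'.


duty β = stance ticks per leg = 6
FL: stance ticks = 6; W→S at t=21 → φ=3
FR: stance ticks = 6; W→S at t=23 → φ=1
RL: stance ticks = 6; W→S at t=9 → φ=15
RR: stance ticks = 6; W→S at t=4 → φ=20

duty=6 offsets: FL=3 FR=1 RL=15 RR=20


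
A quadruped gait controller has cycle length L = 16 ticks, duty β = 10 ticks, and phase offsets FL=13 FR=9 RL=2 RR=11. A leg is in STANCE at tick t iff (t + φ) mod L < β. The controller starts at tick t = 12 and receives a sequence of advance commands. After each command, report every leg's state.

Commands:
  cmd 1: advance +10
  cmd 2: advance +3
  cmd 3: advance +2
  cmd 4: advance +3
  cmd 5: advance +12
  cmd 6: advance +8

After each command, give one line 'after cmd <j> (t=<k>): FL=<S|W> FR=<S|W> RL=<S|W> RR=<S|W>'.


start t=12: FL=S FR=S RL=W RR=S
cmd 1: advance +10 → t=22, phase=(3,15,8,1) → FL=S FR=W RL=S RR=S
cmd 2: advance +3 → t=25, phase=(6,2,11,4) → FL=S FR=S RL=W RR=S
cmd 3: advance +2 → t=27, phase=(8,4,13,6) → FL=S FR=S RL=W RR=S
cmd 4: advance +3 → t=30, phase=(11,7,0,9) → FL=W FR=S RL=S RR=S
cmd 5: advance +12 → t=42, phase=(7,3,12,5) → FL=S FR=S RL=W RR=S
cmd 6: advance +8 → t=50, phase=(15,11,4,13) → FL=W FR=W RL=S RR=W

after cmd 1 (t=22): FL=S FR=W RL=S RR=S
after cmd 2 (t=25): FL=S FR=S RL=W RR=S
after cmd 3 (t=27): FL=S FR=S RL=W RR=S
after cmd 4 (t=30): FL=W FR=S RL=S RR=S
after cmd 5 (t=42): FL=S FR=S RL=W RR=S
after cmd 6 (t=50): FL=W FR=W RL=S RR=W


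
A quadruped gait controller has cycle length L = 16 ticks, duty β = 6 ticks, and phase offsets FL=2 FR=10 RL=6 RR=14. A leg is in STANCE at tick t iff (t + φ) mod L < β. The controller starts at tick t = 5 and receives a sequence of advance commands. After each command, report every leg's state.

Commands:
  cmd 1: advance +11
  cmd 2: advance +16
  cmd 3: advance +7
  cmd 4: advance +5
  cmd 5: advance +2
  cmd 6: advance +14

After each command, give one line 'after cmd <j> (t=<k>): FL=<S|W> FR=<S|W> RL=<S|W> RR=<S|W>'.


after cmd 1 (t=16): FL=S FR=W RL=W RR=W
after cmd 2 (t=32): FL=S FR=W RL=W RR=W
after cmd 3 (t=39): FL=W FR=S RL=W RR=S
after cmd 4 (t=44): FL=W FR=W RL=S RR=W
after cmd 5 (t=46): FL=S FR=W RL=S RR=W
after cmd 6 (t=60): FL=W FR=W RL=S RR=W

start t=5: FL=W FR=W RL=W RR=S
cmd 1: advance +11 → t=16, phase=(2,10,6,14) → FL=S FR=W RL=W RR=W
cmd 2: advance +16 → t=32, phase=(2,10,6,14) → FL=S FR=W RL=W RR=W
cmd 3: advance +7 → t=39, phase=(9,1,13,5) → FL=W FR=S RL=W RR=S
cmd 4: advance +5 → t=44, phase=(14,6,2,10) → FL=W FR=W RL=S RR=W
cmd 5: advance +2 → t=46, phase=(0,8,4,12) → FL=S FR=W RL=S RR=W
cmd 6: advance +14 → t=60, phase=(14,6,2,10) → FL=W FR=W RL=S RR=W


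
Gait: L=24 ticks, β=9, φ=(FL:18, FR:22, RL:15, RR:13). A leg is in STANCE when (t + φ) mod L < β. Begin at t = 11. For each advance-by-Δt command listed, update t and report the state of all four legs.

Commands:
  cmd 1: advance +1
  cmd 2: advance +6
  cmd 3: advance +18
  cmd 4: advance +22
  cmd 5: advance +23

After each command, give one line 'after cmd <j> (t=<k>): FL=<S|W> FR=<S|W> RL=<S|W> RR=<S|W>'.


start t=11: FL=S FR=W RL=S RR=S
cmd 1: advance +1 → t=12, phase=(6,10,3,1) → FL=S FR=W RL=S RR=S
cmd 2: advance +6 → t=18, phase=(12,16,9,7) → FL=W FR=W RL=W RR=S
cmd 3: advance +18 → t=36, phase=(6,10,3,1) → FL=S FR=W RL=S RR=S
cmd 4: advance +22 → t=58, phase=(4,8,1,23) → FL=S FR=S RL=S RR=W
cmd 5: advance +23 → t=81, phase=(3,7,0,22) → FL=S FR=S RL=S RR=W

after cmd 1 (t=12): FL=S FR=W RL=S RR=S
after cmd 2 (t=18): FL=W FR=W RL=W RR=S
after cmd 3 (t=36): FL=S FR=W RL=S RR=S
after cmd 4 (t=58): FL=S FR=S RL=S RR=W
after cmd 5 (t=81): FL=S FR=S RL=S RR=W


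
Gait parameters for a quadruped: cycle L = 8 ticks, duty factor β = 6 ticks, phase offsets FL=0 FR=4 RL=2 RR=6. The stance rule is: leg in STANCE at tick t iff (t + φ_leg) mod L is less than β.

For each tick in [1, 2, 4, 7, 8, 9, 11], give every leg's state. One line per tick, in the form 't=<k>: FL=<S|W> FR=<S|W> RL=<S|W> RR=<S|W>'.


t=1: phase=(1,5,3,7) vs β=6 → FL=S FR=S RL=S RR=W
t=2: phase=(2,6,4,0) vs β=6 → FL=S FR=W RL=S RR=S
t=4: phase=(4,0,6,2) vs β=6 → FL=S FR=S RL=W RR=S
t=7: phase=(7,3,1,5) vs β=6 → FL=W FR=S RL=S RR=S
t=8: phase=(0,4,2,6) vs β=6 → FL=S FR=S RL=S RR=W
t=9: phase=(1,5,3,7) vs β=6 → FL=S FR=S RL=S RR=W
t=11: phase=(3,7,5,1) vs β=6 → FL=S FR=W RL=S RR=S

t=1: FL=S FR=S RL=S RR=W
t=2: FL=S FR=W RL=S RR=S
t=4: FL=S FR=S RL=W RR=S
t=7: FL=W FR=S RL=S RR=S
t=8: FL=S FR=S RL=S RR=W
t=9: FL=S FR=S RL=S RR=W
t=11: FL=S FR=W RL=S RR=S


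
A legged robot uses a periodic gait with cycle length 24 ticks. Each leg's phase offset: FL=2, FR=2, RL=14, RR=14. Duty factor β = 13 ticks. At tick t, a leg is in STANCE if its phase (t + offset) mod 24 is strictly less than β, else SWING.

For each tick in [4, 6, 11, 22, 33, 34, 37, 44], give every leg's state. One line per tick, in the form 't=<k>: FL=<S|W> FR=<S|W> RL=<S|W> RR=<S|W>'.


t=4: FL=S FR=S RL=W RR=W
t=6: FL=S FR=S RL=W RR=W
t=11: FL=W FR=W RL=S RR=S
t=22: FL=S FR=S RL=S RR=S
t=33: FL=S FR=S RL=W RR=W
t=34: FL=S FR=S RL=S RR=S
t=37: FL=W FR=W RL=S RR=S
t=44: FL=W FR=W RL=S RR=S

t=4: phase=(6,6,18,18) vs β=13 → FL=S FR=S RL=W RR=W
t=6: phase=(8,8,20,20) vs β=13 → FL=S FR=S RL=W RR=W
t=11: phase=(13,13,1,1) vs β=13 → FL=W FR=W RL=S RR=S
t=22: phase=(0,0,12,12) vs β=13 → FL=S FR=S RL=S RR=S
t=33: phase=(11,11,23,23) vs β=13 → FL=S FR=S RL=W RR=W
t=34: phase=(12,12,0,0) vs β=13 → FL=S FR=S RL=S RR=S
t=37: phase=(15,15,3,3) vs β=13 → FL=W FR=W RL=S RR=S
t=44: phase=(22,22,10,10) vs β=13 → FL=W FR=W RL=S RR=S


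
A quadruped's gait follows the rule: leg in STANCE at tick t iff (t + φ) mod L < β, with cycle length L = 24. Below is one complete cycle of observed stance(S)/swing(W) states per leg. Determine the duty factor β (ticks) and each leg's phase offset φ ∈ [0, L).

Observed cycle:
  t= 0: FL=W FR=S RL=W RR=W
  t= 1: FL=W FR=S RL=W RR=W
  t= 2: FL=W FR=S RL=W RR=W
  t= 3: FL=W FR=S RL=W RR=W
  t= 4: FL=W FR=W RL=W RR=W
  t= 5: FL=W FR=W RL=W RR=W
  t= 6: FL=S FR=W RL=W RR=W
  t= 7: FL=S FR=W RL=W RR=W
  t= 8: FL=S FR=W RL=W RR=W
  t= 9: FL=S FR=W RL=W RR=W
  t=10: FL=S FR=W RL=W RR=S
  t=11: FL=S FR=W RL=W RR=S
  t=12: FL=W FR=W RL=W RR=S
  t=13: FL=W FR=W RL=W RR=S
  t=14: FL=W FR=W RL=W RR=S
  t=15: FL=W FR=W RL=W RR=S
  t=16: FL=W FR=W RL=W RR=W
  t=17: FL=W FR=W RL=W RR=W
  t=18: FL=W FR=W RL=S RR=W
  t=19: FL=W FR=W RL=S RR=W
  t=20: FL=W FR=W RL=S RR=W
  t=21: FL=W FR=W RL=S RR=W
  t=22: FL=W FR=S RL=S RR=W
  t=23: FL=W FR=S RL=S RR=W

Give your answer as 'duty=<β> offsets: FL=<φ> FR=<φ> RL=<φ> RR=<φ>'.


duty=6 offsets: FL=18 FR=2 RL=6 RR=14

duty β = stance ticks per leg = 6
FL: stance ticks = 6; W→S at t=6 → φ=18
FR: stance ticks = 6; W→S at t=22 → φ=2
RL: stance ticks = 6; W→S at t=18 → φ=6
RR: stance ticks = 6; W→S at t=10 → φ=14


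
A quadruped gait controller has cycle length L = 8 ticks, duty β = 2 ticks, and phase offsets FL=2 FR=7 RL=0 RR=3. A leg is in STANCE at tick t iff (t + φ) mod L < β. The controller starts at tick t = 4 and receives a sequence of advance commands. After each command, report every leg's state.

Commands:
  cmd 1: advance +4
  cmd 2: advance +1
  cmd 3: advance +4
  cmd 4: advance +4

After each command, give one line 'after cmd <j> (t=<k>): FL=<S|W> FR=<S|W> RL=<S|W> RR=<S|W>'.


after cmd 1 (t=8): FL=W FR=W RL=S RR=W
after cmd 2 (t=9): FL=W FR=S RL=S RR=W
after cmd 3 (t=13): FL=W FR=W RL=W RR=S
after cmd 4 (t=17): FL=W FR=S RL=S RR=W

start t=4: FL=W FR=W RL=W RR=W
cmd 1: advance +4 → t=8, phase=(2,7,0,3) → FL=W FR=W RL=S RR=W
cmd 2: advance +1 → t=9, phase=(3,0,1,4) → FL=W FR=S RL=S RR=W
cmd 3: advance +4 → t=13, phase=(7,4,5,0) → FL=W FR=W RL=W RR=S
cmd 4: advance +4 → t=17, phase=(3,0,1,4) → FL=W FR=S RL=S RR=W


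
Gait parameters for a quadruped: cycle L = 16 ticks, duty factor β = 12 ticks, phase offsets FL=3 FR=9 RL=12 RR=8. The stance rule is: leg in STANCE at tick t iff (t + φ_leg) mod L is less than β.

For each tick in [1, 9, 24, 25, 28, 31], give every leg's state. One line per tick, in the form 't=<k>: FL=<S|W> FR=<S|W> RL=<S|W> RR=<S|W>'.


t=1: phase=(4,10,13,9) vs β=12 → FL=S FR=S RL=W RR=S
t=9: phase=(12,2,5,1) vs β=12 → FL=W FR=S RL=S RR=S
t=24: phase=(11,1,4,0) vs β=12 → FL=S FR=S RL=S RR=S
t=25: phase=(12,2,5,1) vs β=12 → FL=W FR=S RL=S RR=S
t=28: phase=(15,5,8,4) vs β=12 → FL=W FR=S RL=S RR=S
t=31: phase=(2,8,11,7) vs β=12 → FL=S FR=S RL=S RR=S

t=1: FL=S FR=S RL=W RR=S
t=9: FL=W FR=S RL=S RR=S
t=24: FL=S FR=S RL=S RR=S
t=25: FL=W FR=S RL=S RR=S
t=28: FL=W FR=S RL=S RR=S
t=31: FL=S FR=S RL=S RR=S


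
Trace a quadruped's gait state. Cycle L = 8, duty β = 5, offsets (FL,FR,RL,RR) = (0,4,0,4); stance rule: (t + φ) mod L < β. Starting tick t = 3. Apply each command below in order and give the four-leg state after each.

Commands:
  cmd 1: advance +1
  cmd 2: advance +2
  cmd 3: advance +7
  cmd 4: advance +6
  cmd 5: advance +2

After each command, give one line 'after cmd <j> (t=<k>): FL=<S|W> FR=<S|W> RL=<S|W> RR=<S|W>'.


start t=3: FL=S FR=W RL=S RR=W
cmd 1: advance +1 → t=4, phase=(4,0,4,0) → FL=S FR=S RL=S RR=S
cmd 2: advance +2 → t=6, phase=(6,2,6,2) → FL=W FR=S RL=W RR=S
cmd 3: advance +7 → t=13, phase=(5,1,5,1) → FL=W FR=S RL=W RR=S
cmd 4: advance +6 → t=19, phase=(3,7,3,7) → FL=S FR=W RL=S RR=W
cmd 5: advance +2 → t=21, phase=(5,1,5,1) → FL=W FR=S RL=W RR=S

after cmd 1 (t=4): FL=S FR=S RL=S RR=S
after cmd 2 (t=6): FL=W FR=S RL=W RR=S
after cmd 3 (t=13): FL=W FR=S RL=W RR=S
after cmd 4 (t=19): FL=S FR=W RL=S RR=W
after cmd 5 (t=21): FL=W FR=S RL=W RR=S


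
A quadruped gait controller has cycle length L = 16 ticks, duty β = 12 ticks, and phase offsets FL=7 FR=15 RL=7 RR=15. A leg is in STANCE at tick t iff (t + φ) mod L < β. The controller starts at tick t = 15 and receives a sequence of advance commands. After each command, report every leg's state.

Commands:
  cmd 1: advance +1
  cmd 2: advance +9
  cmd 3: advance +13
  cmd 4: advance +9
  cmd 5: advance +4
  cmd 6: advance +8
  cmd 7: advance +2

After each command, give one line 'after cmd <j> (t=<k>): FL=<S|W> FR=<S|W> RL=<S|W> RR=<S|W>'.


after cmd 1 (t=16): FL=S FR=W RL=S RR=W
after cmd 2 (t=25): FL=S FR=S RL=S RR=S
after cmd 3 (t=38): FL=W FR=S RL=W RR=S
after cmd 4 (t=47): FL=S FR=W RL=S RR=W
after cmd 5 (t=51): FL=S FR=S RL=S RR=S
after cmd 6 (t=59): FL=S FR=S RL=S RR=S
after cmd 7 (t=61): FL=S FR=W RL=S RR=W

start t=15: FL=S FR=W RL=S RR=W
cmd 1: advance +1 → t=16, phase=(7,15,7,15) → FL=S FR=W RL=S RR=W
cmd 2: advance +9 → t=25, phase=(0,8,0,8) → FL=S FR=S RL=S RR=S
cmd 3: advance +13 → t=38, phase=(13,5,13,5) → FL=W FR=S RL=W RR=S
cmd 4: advance +9 → t=47, phase=(6,14,6,14) → FL=S FR=W RL=S RR=W
cmd 5: advance +4 → t=51, phase=(10,2,10,2) → FL=S FR=S RL=S RR=S
cmd 6: advance +8 → t=59, phase=(2,10,2,10) → FL=S FR=S RL=S RR=S
cmd 7: advance +2 → t=61, phase=(4,12,4,12) → FL=S FR=W RL=S RR=W


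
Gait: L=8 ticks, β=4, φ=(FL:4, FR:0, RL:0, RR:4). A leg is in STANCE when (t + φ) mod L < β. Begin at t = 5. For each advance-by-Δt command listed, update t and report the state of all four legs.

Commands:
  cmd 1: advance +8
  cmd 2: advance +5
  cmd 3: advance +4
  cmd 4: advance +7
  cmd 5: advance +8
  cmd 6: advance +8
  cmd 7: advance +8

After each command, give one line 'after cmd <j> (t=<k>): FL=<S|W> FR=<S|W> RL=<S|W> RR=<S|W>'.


after cmd 1 (t=13): FL=S FR=W RL=W RR=S
after cmd 2 (t=18): FL=W FR=S RL=S RR=W
after cmd 3 (t=22): FL=S FR=W RL=W RR=S
after cmd 4 (t=29): FL=S FR=W RL=W RR=S
after cmd 5 (t=37): FL=S FR=W RL=W RR=S
after cmd 6 (t=45): FL=S FR=W RL=W RR=S
after cmd 7 (t=53): FL=S FR=W RL=W RR=S

start t=5: FL=S FR=W RL=W RR=S
cmd 1: advance +8 → t=13, phase=(1,5,5,1) → FL=S FR=W RL=W RR=S
cmd 2: advance +5 → t=18, phase=(6,2,2,6) → FL=W FR=S RL=S RR=W
cmd 3: advance +4 → t=22, phase=(2,6,6,2) → FL=S FR=W RL=W RR=S
cmd 4: advance +7 → t=29, phase=(1,5,5,1) → FL=S FR=W RL=W RR=S
cmd 5: advance +8 → t=37, phase=(1,5,5,1) → FL=S FR=W RL=W RR=S
cmd 6: advance +8 → t=45, phase=(1,5,5,1) → FL=S FR=W RL=W RR=S
cmd 7: advance +8 → t=53, phase=(1,5,5,1) → FL=S FR=W RL=W RR=S


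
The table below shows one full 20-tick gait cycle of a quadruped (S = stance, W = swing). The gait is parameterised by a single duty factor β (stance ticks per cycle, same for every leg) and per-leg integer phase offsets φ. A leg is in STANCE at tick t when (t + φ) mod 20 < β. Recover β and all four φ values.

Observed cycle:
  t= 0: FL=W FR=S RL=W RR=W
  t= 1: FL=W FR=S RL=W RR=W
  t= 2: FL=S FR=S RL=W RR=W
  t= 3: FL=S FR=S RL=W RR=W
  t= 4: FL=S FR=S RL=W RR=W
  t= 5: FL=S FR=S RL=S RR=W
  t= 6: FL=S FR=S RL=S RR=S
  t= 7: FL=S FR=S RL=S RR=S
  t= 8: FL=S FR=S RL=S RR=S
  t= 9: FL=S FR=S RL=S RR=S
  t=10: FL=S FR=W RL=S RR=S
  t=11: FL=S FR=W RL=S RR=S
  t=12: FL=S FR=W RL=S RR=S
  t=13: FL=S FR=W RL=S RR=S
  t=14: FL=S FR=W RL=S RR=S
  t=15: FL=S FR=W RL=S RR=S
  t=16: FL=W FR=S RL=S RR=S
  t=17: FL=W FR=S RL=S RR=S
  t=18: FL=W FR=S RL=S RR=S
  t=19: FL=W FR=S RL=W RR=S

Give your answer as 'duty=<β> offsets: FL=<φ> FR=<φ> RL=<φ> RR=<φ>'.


duty β = stance ticks per leg = 14
FL: stance ticks = 14; W→S at t=2 → φ=18
FR: stance ticks = 14; W→S at t=16 → φ=4
RL: stance ticks = 14; W→S at t=5 → φ=15
RR: stance ticks = 14; W→S at t=6 → φ=14

duty=14 offsets: FL=18 FR=4 RL=15 RR=14


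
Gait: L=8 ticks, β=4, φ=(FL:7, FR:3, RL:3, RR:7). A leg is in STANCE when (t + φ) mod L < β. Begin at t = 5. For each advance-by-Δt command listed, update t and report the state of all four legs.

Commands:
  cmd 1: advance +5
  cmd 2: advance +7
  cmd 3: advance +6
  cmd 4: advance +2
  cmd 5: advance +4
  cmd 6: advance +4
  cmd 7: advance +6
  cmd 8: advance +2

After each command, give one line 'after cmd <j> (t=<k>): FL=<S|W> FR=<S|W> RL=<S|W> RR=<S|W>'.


start t=5: FL=W FR=S RL=S RR=W
cmd 1: advance +5 → t=10, phase=(1,5,5,1) → FL=S FR=W RL=W RR=S
cmd 2: advance +7 → t=17, phase=(0,4,4,0) → FL=S FR=W RL=W RR=S
cmd 3: advance +6 → t=23, phase=(6,2,2,6) → FL=W FR=S RL=S RR=W
cmd 4: advance +2 → t=25, phase=(0,4,4,0) → FL=S FR=W RL=W RR=S
cmd 5: advance +4 → t=29, phase=(4,0,0,4) → FL=W FR=S RL=S RR=W
cmd 6: advance +4 → t=33, phase=(0,4,4,0) → FL=S FR=W RL=W RR=S
cmd 7: advance +6 → t=39, phase=(6,2,2,6) → FL=W FR=S RL=S RR=W
cmd 8: advance +2 → t=41, phase=(0,4,4,0) → FL=S FR=W RL=W RR=S

after cmd 1 (t=10): FL=S FR=W RL=W RR=S
after cmd 2 (t=17): FL=S FR=W RL=W RR=S
after cmd 3 (t=23): FL=W FR=S RL=S RR=W
after cmd 4 (t=25): FL=S FR=W RL=W RR=S
after cmd 5 (t=29): FL=W FR=S RL=S RR=W
after cmd 6 (t=33): FL=S FR=W RL=W RR=S
after cmd 7 (t=39): FL=W FR=S RL=S RR=W
after cmd 8 (t=41): FL=S FR=W RL=W RR=S


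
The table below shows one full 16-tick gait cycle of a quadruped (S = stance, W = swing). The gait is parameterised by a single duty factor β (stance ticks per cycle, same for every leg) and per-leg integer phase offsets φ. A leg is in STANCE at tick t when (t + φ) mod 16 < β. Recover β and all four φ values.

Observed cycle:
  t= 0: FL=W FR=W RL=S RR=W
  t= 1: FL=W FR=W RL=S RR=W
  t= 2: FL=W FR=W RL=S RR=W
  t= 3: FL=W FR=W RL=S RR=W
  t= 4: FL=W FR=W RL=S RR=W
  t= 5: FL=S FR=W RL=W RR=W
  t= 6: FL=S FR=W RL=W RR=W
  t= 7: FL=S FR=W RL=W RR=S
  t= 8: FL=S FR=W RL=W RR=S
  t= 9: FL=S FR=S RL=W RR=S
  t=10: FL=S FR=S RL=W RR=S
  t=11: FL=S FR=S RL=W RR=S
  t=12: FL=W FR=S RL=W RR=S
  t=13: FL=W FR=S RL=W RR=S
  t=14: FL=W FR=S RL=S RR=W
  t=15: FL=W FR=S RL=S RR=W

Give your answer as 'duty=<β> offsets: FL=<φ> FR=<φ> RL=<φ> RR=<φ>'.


duty=7 offsets: FL=11 FR=7 RL=2 RR=9

duty β = stance ticks per leg = 7
FL: stance ticks = 7; W→S at t=5 → φ=11
FR: stance ticks = 7; W→S at t=9 → φ=7
RL: stance ticks = 7; W→S at t=14 → φ=2
RR: stance ticks = 7; W→S at t=7 → φ=9


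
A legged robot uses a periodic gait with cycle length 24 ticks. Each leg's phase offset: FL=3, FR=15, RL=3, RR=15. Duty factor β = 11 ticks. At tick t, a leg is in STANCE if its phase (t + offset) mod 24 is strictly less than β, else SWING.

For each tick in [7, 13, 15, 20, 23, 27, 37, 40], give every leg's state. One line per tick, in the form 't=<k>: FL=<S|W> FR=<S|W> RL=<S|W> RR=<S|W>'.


t=7: FL=S FR=W RL=S RR=W
t=13: FL=W FR=S RL=W RR=S
t=15: FL=W FR=S RL=W RR=S
t=20: FL=W FR=W RL=W RR=W
t=23: FL=S FR=W RL=S RR=W
t=27: FL=S FR=W RL=S RR=W
t=37: FL=W FR=S RL=W RR=S
t=40: FL=W FR=S RL=W RR=S

t=7: phase=(10,22,10,22) vs β=11 → FL=S FR=W RL=S RR=W
t=13: phase=(16,4,16,4) vs β=11 → FL=W FR=S RL=W RR=S
t=15: phase=(18,6,18,6) vs β=11 → FL=W FR=S RL=W RR=S
t=20: phase=(23,11,23,11) vs β=11 → FL=W FR=W RL=W RR=W
t=23: phase=(2,14,2,14) vs β=11 → FL=S FR=W RL=S RR=W
t=27: phase=(6,18,6,18) vs β=11 → FL=S FR=W RL=S RR=W
t=37: phase=(16,4,16,4) vs β=11 → FL=W FR=S RL=W RR=S
t=40: phase=(19,7,19,7) vs β=11 → FL=W FR=S RL=W RR=S


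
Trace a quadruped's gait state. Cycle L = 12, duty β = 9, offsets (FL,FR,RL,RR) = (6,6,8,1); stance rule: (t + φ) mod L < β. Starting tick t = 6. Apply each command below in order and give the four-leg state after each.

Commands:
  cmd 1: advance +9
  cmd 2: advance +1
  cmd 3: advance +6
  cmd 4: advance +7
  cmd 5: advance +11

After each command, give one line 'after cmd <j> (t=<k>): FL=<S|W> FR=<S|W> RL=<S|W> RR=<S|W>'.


after cmd 1 (t=15): FL=W FR=W RL=W RR=S
after cmd 2 (t=16): FL=W FR=W RL=S RR=S
after cmd 3 (t=22): FL=S FR=S RL=S RR=W
after cmd 4 (t=29): FL=W FR=W RL=S RR=S
after cmd 5 (t=40): FL=W FR=W RL=S RR=S

start t=6: FL=S FR=S RL=S RR=S
cmd 1: advance +9 → t=15, phase=(9,9,11,4) → FL=W FR=W RL=W RR=S
cmd 2: advance +1 → t=16, phase=(10,10,0,5) → FL=W FR=W RL=S RR=S
cmd 3: advance +6 → t=22, phase=(4,4,6,11) → FL=S FR=S RL=S RR=W
cmd 4: advance +7 → t=29, phase=(11,11,1,6) → FL=W FR=W RL=S RR=S
cmd 5: advance +11 → t=40, phase=(10,10,0,5) → FL=W FR=W RL=S RR=S


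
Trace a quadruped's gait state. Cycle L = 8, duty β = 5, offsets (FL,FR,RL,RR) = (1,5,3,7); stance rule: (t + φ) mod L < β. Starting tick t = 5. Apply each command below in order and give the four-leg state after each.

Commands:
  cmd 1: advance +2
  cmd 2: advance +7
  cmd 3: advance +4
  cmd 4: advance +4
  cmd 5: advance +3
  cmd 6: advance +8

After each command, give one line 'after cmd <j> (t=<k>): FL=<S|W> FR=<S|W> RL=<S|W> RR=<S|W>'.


after cmd 1 (t=7): FL=S FR=S RL=S RR=W
after cmd 2 (t=14): FL=W FR=S RL=S RR=W
after cmd 3 (t=18): FL=S FR=W RL=W RR=S
after cmd 4 (t=22): FL=W FR=S RL=S RR=W
after cmd 5 (t=25): FL=S FR=W RL=S RR=S
after cmd 6 (t=33): FL=S FR=W RL=S RR=S

start t=5: FL=W FR=S RL=S RR=S
cmd 1: advance +2 → t=7, phase=(0,4,2,6) → FL=S FR=S RL=S RR=W
cmd 2: advance +7 → t=14, phase=(7,3,1,5) → FL=W FR=S RL=S RR=W
cmd 3: advance +4 → t=18, phase=(3,7,5,1) → FL=S FR=W RL=W RR=S
cmd 4: advance +4 → t=22, phase=(7,3,1,5) → FL=W FR=S RL=S RR=W
cmd 5: advance +3 → t=25, phase=(2,6,4,0) → FL=S FR=W RL=S RR=S
cmd 6: advance +8 → t=33, phase=(2,6,4,0) → FL=S FR=W RL=S RR=S


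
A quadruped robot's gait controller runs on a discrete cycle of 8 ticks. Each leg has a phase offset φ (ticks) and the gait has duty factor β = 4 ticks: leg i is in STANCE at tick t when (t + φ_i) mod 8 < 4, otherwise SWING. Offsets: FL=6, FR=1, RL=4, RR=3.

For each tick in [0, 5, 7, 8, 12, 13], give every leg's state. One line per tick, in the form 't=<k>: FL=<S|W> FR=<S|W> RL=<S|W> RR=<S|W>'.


t=0: FL=W FR=S RL=W RR=S
t=5: FL=S FR=W RL=S RR=S
t=7: FL=W FR=S RL=S RR=S
t=8: FL=W FR=S RL=W RR=S
t=12: FL=S FR=W RL=S RR=W
t=13: FL=S FR=W RL=S RR=S

t=0: phase=(6,1,4,3) vs β=4 → FL=W FR=S RL=W RR=S
t=5: phase=(3,6,1,0) vs β=4 → FL=S FR=W RL=S RR=S
t=7: phase=(5,0,3,2) vs β=4 → FL=W FR=S RL=S RR=S
t=8: phase=(6,1,4,3) vs β=4 → FL=W FR=S RL=W RR=S
t=12: phase=(2,5,0,7) vs β=4 → FL=S FR=W RL=S RR=W
t=13: phase=(3,6,1,0) vs β=4 → FL=S FR=W RL=S RR=S


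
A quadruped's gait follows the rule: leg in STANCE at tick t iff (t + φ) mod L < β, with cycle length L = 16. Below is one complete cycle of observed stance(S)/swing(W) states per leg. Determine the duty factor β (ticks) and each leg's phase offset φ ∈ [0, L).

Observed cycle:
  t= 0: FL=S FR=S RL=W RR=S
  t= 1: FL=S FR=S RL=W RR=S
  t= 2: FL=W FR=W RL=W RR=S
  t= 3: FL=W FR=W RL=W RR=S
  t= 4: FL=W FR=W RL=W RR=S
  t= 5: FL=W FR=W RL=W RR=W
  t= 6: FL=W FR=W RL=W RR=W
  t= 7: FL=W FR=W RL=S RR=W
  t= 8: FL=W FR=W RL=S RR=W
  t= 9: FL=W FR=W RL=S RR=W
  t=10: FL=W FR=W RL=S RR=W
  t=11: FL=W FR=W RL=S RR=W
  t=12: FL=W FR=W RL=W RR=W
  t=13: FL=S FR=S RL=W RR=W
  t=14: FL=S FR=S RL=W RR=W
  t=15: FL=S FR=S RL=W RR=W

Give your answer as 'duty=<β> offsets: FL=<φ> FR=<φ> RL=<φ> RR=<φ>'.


duty=5 offsets: FL=3 FR=3 RL=9 RR=0

duty β = stance ticks per leg = 5
FL: stance ticks = 5; W→S at t=13 → φ=3
FR: stance ticks = 5; W→S at t=13 → φ=3
RL: stance ticks = 5; W→S at t=7 → φ=9
RR: stance ticks = 5; W→S at t=0 → φ=0


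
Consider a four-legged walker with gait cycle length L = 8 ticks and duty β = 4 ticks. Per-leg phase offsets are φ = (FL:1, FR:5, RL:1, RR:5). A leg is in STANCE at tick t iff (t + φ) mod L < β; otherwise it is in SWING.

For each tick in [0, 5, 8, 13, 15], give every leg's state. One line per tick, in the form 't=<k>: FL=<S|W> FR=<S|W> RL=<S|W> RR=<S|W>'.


t=0: phase=(1,5,1,5) vs β=4 → FL=S FR=W RL=S RR=W
t=5: phase=(6,2,6,2) vs β=4 → FL=W FR=S RL=W RR=S
t=8: phase=(1,5,1,5) vs β=4 → FL=S FR=W RL=S RR=W
t=13: phase=(6,2,6,2) vs β=4 → FL=W FR=S RL=W RR=S
t=15: phase=(0,4,0,4) vs β=4 → FL=S FR=W RL=S RR=W

t=0: FL=S FR=W RL=S RR=W
t=5: FL=W FR=S RL=W RR=S
t=8: FL=S FR=W RL=S RR=W
t=13: FL=W FR=S RL=W RR=S
t=15: FL=S FR=W RL=S RR=W


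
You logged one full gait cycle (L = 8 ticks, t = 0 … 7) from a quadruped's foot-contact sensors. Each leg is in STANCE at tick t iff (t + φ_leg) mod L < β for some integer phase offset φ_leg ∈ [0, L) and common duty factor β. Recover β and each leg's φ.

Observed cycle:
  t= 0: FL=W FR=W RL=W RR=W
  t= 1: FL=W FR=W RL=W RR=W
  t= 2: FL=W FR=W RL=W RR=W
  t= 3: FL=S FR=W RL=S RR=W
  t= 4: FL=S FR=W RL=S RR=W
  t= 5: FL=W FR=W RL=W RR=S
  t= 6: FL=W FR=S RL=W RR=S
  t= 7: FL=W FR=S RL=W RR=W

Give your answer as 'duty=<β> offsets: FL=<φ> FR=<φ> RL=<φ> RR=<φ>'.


duty β = stance ticks per leg = 2
FL: stance ticks = 2; W→S at t=3 → φ=5
FR: stance ticks = 2; W→S at t=6 → φ=2
RL: stance ticks = 2; W→S at t=3 → φ=5
RR: stance ticks = 2; W→S at t=5 → φ=3

duty=2 offsets: FL=5 FR=2 RL=5 RR=3


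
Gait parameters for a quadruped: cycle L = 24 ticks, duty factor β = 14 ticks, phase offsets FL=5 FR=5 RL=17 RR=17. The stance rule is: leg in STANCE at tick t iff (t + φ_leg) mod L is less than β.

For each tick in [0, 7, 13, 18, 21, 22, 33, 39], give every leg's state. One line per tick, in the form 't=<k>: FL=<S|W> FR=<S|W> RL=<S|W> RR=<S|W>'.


t=0: phase=(5,5,17,17) vs β=14 → FL=S FR=S RL=W RR=W
t=7: phase=(12,12,0,0) vs β=14 → FL=S FR=S RL=S RR=S
t=13: phase=(18,18,6,6) vs β=14 → FL=W FR=W RL=S RR=S
t=18: phase=(23,23,11,11) vs β=14 → FL=W FR=W RL=S RR=S
t=21: phase=(2,2,14,14) vs β=14 → FL=S FR=S RL=W RR=W
t=22: phase=(3,3,15,15) vs β=14 → FL=S FR=S RL=W RR=W
t=33: phase=(14,14,2,2) vs β=14 → FL=W FR=W RL=S RR=S
t=39: phase=(20,20,8,8) vs β=14 → FL=W FR=W RL=S RR=S

t=0: FL=S FR=S RL=W RR=W
t=7: FL=S FR=S RL=S RR=S
t=13: FL=W FR=W RL=S RR=S
t=18: FL=W FR=W RL=S RR=S
t=21: FL=S FR=S RL=W RR=W
t=22: FL=S FR=S RL=W RR=W
t=33: FL=W FR=W RL=S RR=S
t=39: FL=W FR=W RL=S RR=S


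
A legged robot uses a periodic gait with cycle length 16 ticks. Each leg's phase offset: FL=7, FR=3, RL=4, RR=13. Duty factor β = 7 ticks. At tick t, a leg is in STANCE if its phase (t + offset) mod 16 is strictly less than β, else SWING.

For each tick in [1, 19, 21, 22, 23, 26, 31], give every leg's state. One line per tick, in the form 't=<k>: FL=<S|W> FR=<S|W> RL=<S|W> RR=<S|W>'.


t=1: phase=(8,4,5,14) vs β=7 → FL=W FR=S RL=S RR=W
t=19: phase=(10,6,7,0) vs β=7 → FL=W FR=S RL=W RR=S
t=21: phase=(12,8,9,2) vs β=7 → FL=W FR=W RL=W RR=S
t=22: phase=(13,9,10,3) vs β=7 → FL=W FR=W RL=W RR=S
t=23: phase=(14,10,11,4) vs β=7 → FL=W FR=W RL=W RR=S
t=26: phase=(1,13,14,7) vs β=7 → FL=S FR=W RL=W RR=W
t=31: phase=(6,2,3,12) vs β=7 → FL=S FR=S RL=S RR=W

t=1: FL=W FR=S RL=S RR=W
t=19: FL=W FR=S RL=W RR=S
t=21: FL=W FR=W RL=W RR=S
t=22: FL=W FR=W RL=W RR=S
t=23: FL=W FR=W RL=W RR=S
t=26: FL=S FR=W RL=W RR=W
t=31: FL=S FR=S RL=S RR=W


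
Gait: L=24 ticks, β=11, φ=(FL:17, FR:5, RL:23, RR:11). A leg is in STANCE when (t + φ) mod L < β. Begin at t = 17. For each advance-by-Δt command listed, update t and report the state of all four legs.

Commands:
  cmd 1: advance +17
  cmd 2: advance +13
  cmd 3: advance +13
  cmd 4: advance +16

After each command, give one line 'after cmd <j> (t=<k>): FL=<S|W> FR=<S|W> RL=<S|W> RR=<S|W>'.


after cmd 1 (t=34): FL=S FR=W RL=S RR=W
after cmd 2 (t=47): FL=W FR=S RL=W RR=S
after cmd 3 (t=60): FL=S FR=W RL=W RR=W
after cmd 4 (t=76): FL=W FR=S RL=S RR=W

start t=17: FL=S FR=W RL=W RR=S
cmd 1: advance +17 → t=34, phase=(3,15,9,21) → FL=S FR=W RL=S RR=W
cmd 2: advance +13 → t=47, phase=(16,4,22,10) → FL=W FR=S RL=W RR=S
cmd 3: advance +13 → t=60, phase=(5,17,11,23) → FL=S FR=W RL=W RR=W
cmd 4: advance +16 → t=76, phase=(21,9,3,15) → FL=W FR=S RL=S RR=W


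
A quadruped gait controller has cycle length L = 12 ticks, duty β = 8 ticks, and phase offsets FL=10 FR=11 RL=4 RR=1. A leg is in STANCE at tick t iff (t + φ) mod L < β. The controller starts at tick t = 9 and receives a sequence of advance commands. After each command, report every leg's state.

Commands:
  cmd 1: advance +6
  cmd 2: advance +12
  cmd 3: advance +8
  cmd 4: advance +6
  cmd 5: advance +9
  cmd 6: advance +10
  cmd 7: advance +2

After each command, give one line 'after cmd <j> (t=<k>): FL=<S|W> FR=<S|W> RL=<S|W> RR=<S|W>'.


after cmd 1 (t=15): FL=S FR=S RL=S RR=S
after cmd 2 (t=27): FL=S FR=S RL=S RR=S
after cmd 3 (t=35): FL=W FR=W RL=S RR=S
after cmd 4 (t=41): FL=S FR=S RL=W RR=S
after cmd 5 (t=50): FL=S FR=S RL=S RR=S
after cmd 6 (t=60): FL=W FR=W RL=S RR=S
after cmd 7 (t=62): FL=S FR=S RL=S RR=S

start t=9: FL=S FR=W RL=S RR=W
cmd 1: advance +6 → t=15, phase=(1,2,7,4) → FL=S FR=S RL=S RR=S
cmd 2: advance +12 → t=27, phase=(1,2,7,4) → FL=S FR=S RL=S RR=S
cmd 3: advance +8 → t=35, phase=(9,10,3,0) → FL=W FR=W RL=S RR=S
cmd 4: advance +6 → t=41, phase=(3,4,9,6) → FL=S FR=S RL=W RR=S
cmd 5: advance +9 → t=50, phase=(0,1,6,3) → FL=S FR=S RL=S RR=S
cmd 6: advance +10 → t=60, phase=(10,11,4,1) → FL=W FR=W RL=S RR=S
cmd 7: advance +2 → t=62, phase=(0,1,6,3) → FL=S FR=S RL=S RR=S


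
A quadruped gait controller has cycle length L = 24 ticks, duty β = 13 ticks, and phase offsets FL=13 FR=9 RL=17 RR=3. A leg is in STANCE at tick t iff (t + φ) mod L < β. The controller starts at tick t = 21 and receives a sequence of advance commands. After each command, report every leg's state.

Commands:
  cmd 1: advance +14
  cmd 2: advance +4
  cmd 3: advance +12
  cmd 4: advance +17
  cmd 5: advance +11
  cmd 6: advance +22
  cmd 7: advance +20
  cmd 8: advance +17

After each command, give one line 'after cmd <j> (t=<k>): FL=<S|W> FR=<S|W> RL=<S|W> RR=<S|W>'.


start t=21: FL=S FR=S RL=W RR=S
cmd 1: advance +14 → t=35, phase=(0,20,4,14) → FL=S FR=W RL=S RR=W
cmd 2: advance +4 → t=39, phase=(4,0,8,18) → FL=S FR=S RL=S RR=W
cmd 3: advance +12 → t=51, phase=(16,12,20,6) → FL=W FR=S RL=W RR=S
cmd 4: advance +17 → t=68, phase=(9,5,13,23) → FL=S FR=S RL=W RR=W
cmd 5: advance +11 → t=79, phase=(20,16,0,10) → FL=W FR=W RL=S RR=S
cmd 6: advance +22 → t=101, phase=(18,14,22,8) → FL=W FR=W RL=W RR=S
cmd 7: advance +20 → t=121, phase=(14,10,18,4) → FL=W FR=S RL=W RR=S
cmd 8: advance +17 → t=138, phase=(7,3,11,21) → FL=S FR=S RL=S RR=W

after cmd 1 (t=35): FL=S FR=W RL=S RR=W
after cmd 2 (t=39): FL=S FR=S RL=S RR=W
after cmd 3 (t=51): FL=W FR=S RL=W RR=S
after cmd 4 (t=68): FL=S FR=S RL=W RR=W
after cmd 5 (t=79): FL=W FR=W RL=S RR=S
after cmd 6 (t=101): FL=W FR=W RL=W RR=S
after cmd 7 (t=121): FL=W FR=S RL=W RR=S
after cmd 8 (t=138): FL=S FR=S RL=S RR=W
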